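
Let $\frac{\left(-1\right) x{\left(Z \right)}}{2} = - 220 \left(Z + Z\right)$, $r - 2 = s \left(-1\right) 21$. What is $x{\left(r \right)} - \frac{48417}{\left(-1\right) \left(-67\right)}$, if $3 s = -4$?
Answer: $\frac{1720383}{67} \approx 25677.0$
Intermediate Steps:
$s = - \frac{4}{3}$ ($s = \frac{1}{3} \left(-4\right) = - \frac{4}{3} \approx -1.3333$)
$r = 30$ ($r = 2 + \left(- \frac{4}{3}\right) \left(-1\right) 21 = 2 + \frac{4}{3} \cdot 21 = 2 + 28 = 30$)
$x{\left(Z \right)} = 880 Z$ ($x{\left(Z \right)} = - 2 \left(- 220 \left(Z + Z\right)\right) = - 2 \left(- 220 \cdot 2 Z\right) = - 2 \left(- 440 Z\right) = 880 Z$)
$x{\left(r \right)} - \frac{48417}{\left(-1\right) \left(-67\right)} = 880 \cdot 30 - \frac{48417}{\left(-1\right) \left(-67\right)} = 26400 - \frac{48417}{67} = \frac{1720383}{67}$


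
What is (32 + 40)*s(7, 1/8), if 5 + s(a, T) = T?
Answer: -351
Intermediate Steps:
s(a, T) = -5 + T
(32 + 40)*s(7, 1/8) = (32 + 40)*(-5 + 1/8) = 72*(-5 + 1/8) = 72*(-39/8) = -351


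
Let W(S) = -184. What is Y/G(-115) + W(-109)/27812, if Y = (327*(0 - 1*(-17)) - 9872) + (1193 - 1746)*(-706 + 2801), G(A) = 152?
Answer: -1010661142/132107 ≈ -7650.3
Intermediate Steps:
Y = -1162848 (Y = (327*(0 + 17) - 9872) - 553*2095 = (327*17 - 9872) - 1158535 = (5559 - 9872) - 1158535 = -4313 - 1158535 = -1162848)
Y/G(-115) + W(-109)/27812 = -1162848/152 - 184/27812 = -1162848*1/152 - 184*1/27812 = -145356/19 - 46/6953 = -1010661142/132107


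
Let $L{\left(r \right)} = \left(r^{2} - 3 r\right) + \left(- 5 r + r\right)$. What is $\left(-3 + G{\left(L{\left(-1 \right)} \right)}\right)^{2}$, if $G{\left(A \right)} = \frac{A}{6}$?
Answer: $\frac{25}{9} \approx 2.7778$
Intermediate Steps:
$L{\left(r \right)} = r^{2} - 7 r$ ($L{\left(r \right)} = \left(r^{2} - 3 r\right) - 4 r = r^{2} - 7 r$)
$G{\left(A \right)} = \frac{A}{6}$
$\left(-3 + G{\left(L{\left(-1 \right)} \right)}\right)^{2} = \left(-3 + \frac{\left(-1\right) \left(-7 - 1\right)}{6}\right)^{2} = \left(-3 + \frac{\left(-1\right) \left(-8\right)}{6}\right)^{2} = \left(-3 + \frac{1}{6} \cdot 8\right)^{2} = \left(-3 + \frac{4}{3}\right)^{2} = \left(- \frac{5}{3}\right)^{2} = \frac{25}{9}$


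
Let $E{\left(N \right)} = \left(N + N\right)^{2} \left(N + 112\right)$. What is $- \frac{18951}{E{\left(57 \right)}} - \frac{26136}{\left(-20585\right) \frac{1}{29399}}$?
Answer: $\frac{562531351417067}{15070443180} \approx 37327.0$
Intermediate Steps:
$E{\left(N \right)} = 4 N^{2} \left(112 + N\right)$ ($E{\left(N \right)} = \left(2 N\right)^{2} \left(112 + N\right) = 4 N^{2} \left(112 + N\right)$)
$- \frac{18951}{E{\left(57 \right)}} - \frac{26136}{\left(-20585\right) \frac{1}{29399}} = - \frac{18951}{4 \cdot 57^{2} \left(112 + 57\right)} - \frac{26136}{\left(-20585\right) \frac{1}{29399}} = - \frac{18951}{4 \cdot 3249 \cdot 169} - \frac{26136}{\left(-20585\right) \frac{1}{29399}} = - \frac{18951}{2196324} - \frac{26136}{- \frac{20585}{29399}} = \left(-18951\right) \frac{1}{2196324} - - \frac{768372264}{20585} = - \frac{6317}{732108} + \frac{768372264}{20585} = \frac{562531351417067}{15070443180}$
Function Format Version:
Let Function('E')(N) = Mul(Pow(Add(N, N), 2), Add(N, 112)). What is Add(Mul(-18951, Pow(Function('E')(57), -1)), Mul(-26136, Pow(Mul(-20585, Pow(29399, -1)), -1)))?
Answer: Rational(562531351417067, 15070443180) ≈ 37327.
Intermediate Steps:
Function('E')(N) = Mul(4, Pow(N, 2), Add(112, N)) (Function('E')(N) = Mul(Pow(Mul(2, N), 2), Add(112, N)) = Mul(Mul(4, Pow(N, 2)), Add(112, N)) = Mul(4, Pow(N, 2), Add(112, N)))
Add(Mul(-18951, Pow(Function('E')(57), -1)), Mul(-26136, Pow(Mul(-20585, Pow(29399, -1)), -1))) = Add(Mul(-18951, Pow(Mul(4, Pow(57, 2), Add(112, 57)), -1)), Mul(-26136, Pow(Mul(-20585, Pow(29399, -1)), -1))) = Add(Mul(-18951, Pow(Mul(4, 3249, 169), -1)), Mul(-26136, Pow(Mul(-20585, Rational(1, 29399)), -1))) = Add(Mul(-18951, Pow(2196324, -1)), Mul(-26136, Pow(Rational(-20585, 29399), -1))) = Add(Mul(-18951, Rational(1, 2196324)), Mul(-26136, Rational(-29399, 20585))) = Add(Rational(-6317, 732108), Rational(768372264, 20585)) = Rational(562531351417067, 15070443180)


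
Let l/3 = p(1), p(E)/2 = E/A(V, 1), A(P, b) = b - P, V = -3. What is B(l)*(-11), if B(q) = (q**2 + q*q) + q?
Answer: -66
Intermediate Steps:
p(E) = E/2 (p(E) = 2*(E/(1 - 1*(-3))) = 2*(E/(1 + 3)) = 2*(E/4) = E/2)
l = 3/2 (l = 3*((1/2)*1) = 3*(1/2) = 3/2 ≈ 1.5000)
B(q) = q + 2*q**2 (B(q) = (q**2 + q**2) + q = 2*q**2 + q = q + 2*q**2)
B(l)*(-11) = (3*(1 + 2*(3/2))/2)*(-11) = (3*(1 + 3)/2)*(-11) = ((3/2)*4)*(-11) = 6*(-11) = -66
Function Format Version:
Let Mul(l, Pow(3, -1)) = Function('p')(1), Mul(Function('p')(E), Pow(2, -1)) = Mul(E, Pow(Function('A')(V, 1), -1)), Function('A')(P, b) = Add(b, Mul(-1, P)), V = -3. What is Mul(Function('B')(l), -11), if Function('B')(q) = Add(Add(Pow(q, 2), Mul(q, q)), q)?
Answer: -66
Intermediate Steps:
Function('p')(E) = Mul(Rational(1, 2), E) (Function('p')(E) = Mul(2, Mul(E, Pow(Add(1, Mul(-1, -3)), -1))) = Mul(2, Mul(E, Pow(Add(1, 3), -1))) = Mul(2, Mul(E, Pow(4, -1))) = Mul(2, Mul(E, Rational(1, 4))) = Mul(2, Mul(Rational(1, 4), E)) = Mul(Rational(1, 2), E))
l = Rational(3, 2) (l = Mul(3, Mul(Rational(1, 2), 1)) = Mul(3, Rational(1, 2)) = Rational(3, 2) ≈ 1.5000)
Function('B')(q) = Add(q, Mul(2, Pow(q, 2))) (Function('B')(q) = Add(Add(Pow(q, 2), Pow(q, 2)), q) = Add(Mul(2, Pow(q, 2)), q) = Add(q, Mul(2, Pow(q, 2))))
Mul(Function('B')(l), -11) = Mul(Mul(Rational(3, 2), Add(1, Mul(2, Rational(3, 2)))), -11) = Mul(Mul(Rational(3, 2), Add(1, 3)), -11) = Mul(Mul(Rational(3, 2), 4), -11) = Mul(6, -11) = -66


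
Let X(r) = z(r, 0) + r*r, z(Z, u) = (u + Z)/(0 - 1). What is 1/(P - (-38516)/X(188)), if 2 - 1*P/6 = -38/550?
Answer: 219725/2968511 ≈ 0.074019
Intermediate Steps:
z(Z, u) = -Z - u (z(Z, u) = (Z + u)/(-1) = (Z + u)*(-1) = -Z - u)
X(r) = r**2 - r (X(r) = (-r - 1*0) + r*r = (-r + 0) + r**2 = -r + r**2 = r**2 - r)
P = 3414/275 (P = 12 - 6*(-38)/550 = 12 - 3*(-38)/275 = 12 - 6*(-19/275) = 12 + 114/275 = 3414/275 ≈ 12.415)
1/(P - (-38516)/X(188)) = 1/(3414/275 - (-38516)/(188*(-1 + 188))) = 1/(3414/275 - (-38516)/(188*187)) = 1/(3414/275 - (-38516)/35156) = 1/(3414/275 - 1*(-9629/8789)) = 1/(3414/275 + 9629/8789) = 1/(2968511/219725) = 219725/2968511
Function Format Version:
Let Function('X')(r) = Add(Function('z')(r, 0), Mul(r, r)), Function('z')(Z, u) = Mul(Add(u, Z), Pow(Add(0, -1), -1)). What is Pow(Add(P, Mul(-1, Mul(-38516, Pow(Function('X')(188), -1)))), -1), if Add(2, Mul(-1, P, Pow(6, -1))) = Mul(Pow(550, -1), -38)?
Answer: Rational(219725, 2968511) ≈ 0.074019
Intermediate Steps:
Function('z')(Z, u) = Add(Mul(-1, Z), Mul(-1, u)) (Function('z')(Z, u) = Mul(Add(Z, u), Pow(-1, -1)) = Mul(Add(Z, u), -1) = Add(Mul(-1, Z), Mul(-1, u)))
Function('X')(r) = Add(Pow(r, 2), Mul(-1, r)) (Function('X')(r) = Add(Add(Mul(-1, r), Mul(-1, 0)), Mul(r, r)) = Add(Add(Mul(-1, r), 0), Pow(r, 2)) = Add(Mul(-1, r), Pow(r, 2)) = Add(Pow(r, 2), Mul(-1, r)))
P = Rational(3414, 275) (P = Add(12, Mul(-6, Mul(Pow(550, -1), -38))) = Add(12, Mul(-6, Mul(Rational(1, 550), -38))) = Add(12, Mul(-6, Rational(-19, 275))) = Add(12, Rational(114, 275)) = Rational(3414, 275) ≈ 12.415)
Pow(Add(P, Mul(-1, Mul(-38516, Pow(Function('X')(188), -1)))), -1) = Pow(Add(Rational(3414, 275), Mul(-1, Mul(-38516, Pow(Mul(188, Add(-1, 188)), -1)))), -1) = Pow(Add(Rational(3414, 275), Mul(-1, Mul(-38516, Pow(Mul(188, 187), -1)))), -1) = Pow(Add(Rational(3414, 275), Mul(-1, Mul(-38516, Pow(35156, -1)))), -1) = Pow(Add(Rational(3414, 275), Mul(-1, Mul(-38516, Rational(1, 35156)))), -1) = Pow(Add(Rational(3414, 275), Mul(-1, Rational(-9629, 8789))), -1) = Pow(Add(Rational(3414, 275), Rational(9629, 8789)), -1) = Pow(Rational(2968511, 219725), -1) = Rational(219725, 2968511)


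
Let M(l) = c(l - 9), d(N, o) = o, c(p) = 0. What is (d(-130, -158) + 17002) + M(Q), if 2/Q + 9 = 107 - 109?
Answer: 16844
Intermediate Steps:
Q = -2/11 (Q = 2/(-9 + (107 - 109)) = 2/(-9 - 2) = 2/(-11) = 2*(-1/11) = -2/11 ≈ -0.18182)
M(l) = 0
(d(-130, -158) + 17002) + M(Q) = (-158 + 17002) + 0 = 16844 + 0 = 16844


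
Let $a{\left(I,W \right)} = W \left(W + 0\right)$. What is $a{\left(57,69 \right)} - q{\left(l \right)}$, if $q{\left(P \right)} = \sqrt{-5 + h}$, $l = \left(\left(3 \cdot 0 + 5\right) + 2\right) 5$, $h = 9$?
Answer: $4759$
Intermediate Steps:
$a{\left(I,W \right)} = W^{2}$ ($a{\left(I,W \right)} = W W = W^{2}$)
$l = 35$ ($l = \left(\left(0 + 5\right) + 2\right) 5 = \left(5 + 2\right) 5 = 7 \cdot 5 = 35$)
$q{\left(P \right)} = 2$ ($q{\left(P \right)} = \sqrt{-5 + 9} = \sqrt{4} = 2$)
$a{\left(57,69 \right)} - q{\left(l \right)} = 69^{2} - 2 = 4761 - 2 = 4759$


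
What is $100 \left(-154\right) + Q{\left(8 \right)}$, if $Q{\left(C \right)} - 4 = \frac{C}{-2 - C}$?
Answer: $- \frac{76984}{5} \approx -15397.0$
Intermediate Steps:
$Q{\left(C \right)} = 4 + \frac{C}{-2 - C}$
$100 \left(-154\right) + Q{\left(8 \right)} = 100 \left(-154\right) + \frac{8 + 3 \cdot 8}{2 + 8} = -15400 + \frac{8 + 24}{10} = -15400 + \frac{1}{10} \cdot 32 = -15400 + \frac{16}{5} = - \frac{76984}{5}$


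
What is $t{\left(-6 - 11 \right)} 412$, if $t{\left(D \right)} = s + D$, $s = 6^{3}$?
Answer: $81988$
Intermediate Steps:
$s = 216$
$t{\left(D \right)} = 216 + D$
$t{\left(-6 - 11 \right)} 412 = \left(216 - 17\right) 412 = 199 \cdot 412 = 81988$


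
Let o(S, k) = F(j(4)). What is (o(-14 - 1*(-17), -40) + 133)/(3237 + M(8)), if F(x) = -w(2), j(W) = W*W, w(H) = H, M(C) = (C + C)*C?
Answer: 131/3365 ≈ 0.038930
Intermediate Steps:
M(C) = 2*C**2 (M(C) = (2*C)*C = 2*C**2)
j(W) = W**2
F(x) = -2 (F(x) = -1*2 = -2)
o(S, k) = -2
(o(-14 - 1*(-17), -40) + 133)/(3237 + M(8)) = (-2 + 133)/(3237 + 2*8**2) = 131/(3237 + 2*64) = 131/(3237 + 128) = 131/3365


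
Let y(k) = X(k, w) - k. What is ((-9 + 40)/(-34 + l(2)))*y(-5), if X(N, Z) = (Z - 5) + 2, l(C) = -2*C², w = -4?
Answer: 31/21 ≈ 1.4762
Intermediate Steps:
X(N, Z) = -3 + Z (X(N, Z) = (-5 + Z) + 2 = -3 + Z)
y(k) = -7 - k (y(k) = (-3 - 4) - k = -7 - k)
((-9 + 40)/(-34 + l(2)))*y(-5) = ((-9 + 40)/(-34 - 2*2²))*(-7 - 1*(-5)) = (31/(-34 - 2*4))*(-7 + 5) = (31/(-34 - 8))*(-2) = (31/(-42))*(-2) = (31*(-1/42))*(-2) = -31/42*(-2) = 31/21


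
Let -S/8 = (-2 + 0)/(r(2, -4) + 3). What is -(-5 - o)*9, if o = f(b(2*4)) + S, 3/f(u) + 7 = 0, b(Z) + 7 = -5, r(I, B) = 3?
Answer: 456/7 ≈ 65.143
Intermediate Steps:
b(Z) = -12 (b(Z) = -7 - 5 = -12)
f(u) = -3/7 (f(u) = 3/(-7 + 0) = 3/(-7) = 3*(-⅐) = -3/7)
S = 8/3 (S = -8*(-2 + 0)/(3 + 3) = -(-16)/6 = -8*(-⅓) = 8/3 ≈ 2.6667)
o = 47/21 (o = -3/7 + 8/3 = 47/21 ≈ 2.2381)
-(-5 - o)*9 = -(-5 - 1*47/21)*9 = -(-5 - 47/21)*9 = -1*(-152/21)*9 = (152/21)*9 = 456/7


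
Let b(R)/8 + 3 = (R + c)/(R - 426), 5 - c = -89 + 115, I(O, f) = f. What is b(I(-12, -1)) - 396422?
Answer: -169282266/427 ≈ -3.9645e+5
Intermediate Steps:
c = -21 (c = 5 - (-89 + 115) = 5 - 1*26 = 5 - 26 = -21)
b(R) = -24 + 8*(-21 + R)/(-426 + R) (b(R) = -24 + 8*((R - 21)/(R - 426)) = -24 + 8*((-21 + R)/(-426 + R)) = -24 + 8*(-21 + R)/(-426 + R))
b(I(-12, -1)) - 396422 = 8*(1257 - 2*(-1))/(-426 - 1) - 396422 = 8*(1257 + 2)/(-427) - 396422 = 8*(-1/427)*1259 - 396422 = -10072/427 - 396422 = -169282266/427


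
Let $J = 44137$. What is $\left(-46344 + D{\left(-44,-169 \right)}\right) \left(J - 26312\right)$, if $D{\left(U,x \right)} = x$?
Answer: $-829094225$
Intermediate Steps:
$\left(-46344 + D{\left(-44,-169 \right)}\right) \left(J - 26312\right) = \left(-46344 - 169\right) \left(44137 - 26312\right) = \left(-46513\right) 17825 = -829094225$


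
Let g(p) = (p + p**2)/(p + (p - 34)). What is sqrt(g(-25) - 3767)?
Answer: I*sqrt(184933)/7 ≈ 61.434*I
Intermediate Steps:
g(p) = (p + p**2)/(-34 + 2*p) (g(p) = (p + p**2)/(p + (-34 + p)) = (p + p**2)/(-34 + 2*p))
sqrt(g(-25) - 3767) = sqrt((1/2)*(-25)*(1 - 25)/(-17 - 25) - 3767) = sqrt((1/2)*(-25)*(-24)/(-42) - 3767) = sqrt((1/2)*(-25)*(-1/42)*(-24) - 3767) = sqrt(-50/7 - 3767) = sqrt(-26419/7) = I*sqrt(184933)/7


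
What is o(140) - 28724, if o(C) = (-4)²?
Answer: -28708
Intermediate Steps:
o(C) = 16
o(140) - 28724 = 16 - 28724 = -28708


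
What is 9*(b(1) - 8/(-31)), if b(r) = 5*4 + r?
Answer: 5931/31 ≈ 191.32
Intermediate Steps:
b(r) = 20 + r
9*(b(1) - 8/(-31)) = 9*((20 + 1) - 8/(-31)) = 9*(21 - 8*(-1/31)) = 9*(21 + 8/31) = 9*(659/31) = 5931/31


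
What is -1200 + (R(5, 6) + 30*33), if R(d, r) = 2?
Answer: -208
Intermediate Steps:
-1200 + (R(5, 6) + 30*33) = -1200 + (2 + 30*33) = -1200 + (2 + 990) = -1200 + 992 = -208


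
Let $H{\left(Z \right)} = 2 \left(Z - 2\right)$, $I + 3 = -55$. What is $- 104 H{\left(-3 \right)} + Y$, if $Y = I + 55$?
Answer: $1037$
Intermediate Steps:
$I = -58$ ($I = -3 - 55 = -58$)
$H{\left(Z \right)} = -4 + 2 Z$ ($H{\left(Z \right)} = 2 \left(-2 + Z\right) = -4 + 2 Z$)
$Y = -3$ ($Y = -58 + 55 = -3$)
$- 104 H{\left(-3 \right)} + Y = - 104 \left(-4 + 2 \left(-3\right)\right) - 3 = - 104 \left(-4 - 6\right) - 3 = \left(-104\right) \left(-10\right) - 3 = 1040 - 3 = 1037$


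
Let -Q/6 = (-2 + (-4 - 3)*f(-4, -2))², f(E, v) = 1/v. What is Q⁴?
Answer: 531441/16 ≈ 33215.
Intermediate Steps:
f(E, v) = 1/v
Q = -27/2 (Q = -6*(-2 + (-4 - 3)/(-2))² = -6*(-2 - 7*(-½))² = -6*(-2 + 7/2)² = -6*(3/2)² = -6*9/4 = -27/2 ≈ -13.500)
Q⁴ = (-27/2)⁴ = 531441/16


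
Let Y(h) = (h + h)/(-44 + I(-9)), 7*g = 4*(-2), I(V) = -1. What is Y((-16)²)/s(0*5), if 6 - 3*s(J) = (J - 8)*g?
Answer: 1792/165 ≈ 10.861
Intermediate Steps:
g = -8/7 (g = (4*(-2))/7 = (⅐)*(-8) = -8/7 ≈ -1.1429)
Y(h) = -2*h/45 (Y(h) = (h + h)/(-44 - 1) = (2*h)/(-45) = (2*h)*(-1/45) = -2*h/45)
s(J) = -22/21 + 8*J/21 (s(J) = 2 - (J - 8)*(-8)/(3*7) = 2 - (-8 + J)*(-8)/(3*7) = 2 - (64/7 - 8*J/7)/3 = 2 + (-64/21 + 8*J/21) = -22/21 + 8*J/21)
Y((-16)²)/s(0*5) = (-2/45*(-16)²)/(-22/21 + 8*(0*5)/21) = (-2/45*256)/(-22/21 + (8/21)*0) = -512/(45*(-22/21 + 0)) = -512/(45*(-22/21)) = -512/45*(-21/22) = 1792/165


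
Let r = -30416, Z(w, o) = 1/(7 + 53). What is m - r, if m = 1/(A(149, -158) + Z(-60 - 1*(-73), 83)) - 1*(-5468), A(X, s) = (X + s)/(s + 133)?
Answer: 4055192/113 ≈ 35887.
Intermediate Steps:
Z(w, o) = 1/60
A(X, s) = (X + s)/(133 + s)
m = 618184/113 (m = 1/((149 - 158)/(133 - 158) + 1/60) - 1*(-5468) = 1/(-9/(-25) + 1/60) + 5468 = 1/(-1/25*(-9) + 1/60) + 5468 = 1/(9/25 + 1/60) + 5468 = 1/(113/300) + 5468 = 300/113 + 5468 = 618184/113 ≈ 5470.7)
m - r = 618184/113 - 1*(-30416) = 618184/113 + 30416 = 4055192/113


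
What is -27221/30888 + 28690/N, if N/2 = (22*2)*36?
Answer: 505013/61776 ≈ 8.1749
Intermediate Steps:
N = 3168 (N = 2*((22*2)*36) = 2*(44*36) = 2*1584 = 3168)
-27221/30888 + 28690/N = -27221/30888 + 28690/3168 = -27221*1/30888 + 28690*(1/3168) = -27221/30888 + 14345/1584 = 505013/61776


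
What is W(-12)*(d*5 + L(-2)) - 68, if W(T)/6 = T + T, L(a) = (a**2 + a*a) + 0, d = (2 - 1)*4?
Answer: -4100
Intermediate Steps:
d = 4 (d = 1*4 = 4)
L(a) = 2*a**2 (L(a) = (a**2 + a**2) + 0 = 2*a**2 + 0 = 2*a**2)
W(T) = 12*T (W(T) = 6*(T + T) = 6*(2*T) = 12*T)
W(-12)*(d*5 + L(-2)) - 68 = (12*(-12))*(4*5 + 2*(-2)**2) - 68 = -144*(20 + 2*4) - 68 = -144*(20 + 8) - 68 = -144*28 - 68 = -4032 - 68 = -4100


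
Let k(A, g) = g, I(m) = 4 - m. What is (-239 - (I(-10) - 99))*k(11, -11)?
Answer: 1694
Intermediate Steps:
(-239 - (I(-10) - 99))*k(11, -11) = (-239 - ((4 - 1*(-10)) - 99))*(-11) = (-239 - ((4 + 10) - 99))*(-11) = (-239 - (14 - 99))*(-11) = (-239 - 1*(-85))*(-11) = (-239 + 85)*(-11) = -154*(-11) = 1694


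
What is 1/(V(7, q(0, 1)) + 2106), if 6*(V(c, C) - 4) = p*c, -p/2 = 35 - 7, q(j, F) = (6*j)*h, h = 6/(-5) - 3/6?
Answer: 3/6134 ≈ 0.00048908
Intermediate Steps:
h = -17/10 (h = 6*(-⅕) - 3*⅙ = -6/5 - ½ = -17/10 ≈ -1.7000)
q(j, F) = -51*j/5 (q(j, F) = (6*j)*(-17/10) = -51*j/5)
p = -56 (p = -2*(35 - 7) = -2*28 = -56)
V(c, C) = 4 - 28*c/3 (V(c, C) = 4 + (-56*c)/6 = 4 - 28*c/3)
1/(V(7, q(0, 1)) + 2106) = 1/((4 - 28/3*7) + 2106) = 1/((4 - 196/3) + 2106) = 1/(-184/3 + 2106) = 1/(6134/3) = 3/6134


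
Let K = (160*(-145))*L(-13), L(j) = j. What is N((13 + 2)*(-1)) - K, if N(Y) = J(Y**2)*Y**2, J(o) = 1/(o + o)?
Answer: -603199/2 ≈ -3.0160e+5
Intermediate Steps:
J(o) = 1/(2*o)
N(Y) = 1/2 (N(Y) = (1/(2*(Y**2)))*Y**2 = (1/(2*Y**2))*Y**2 = 1/2)
K = 301600 (K = (160*(-145))*(-13) = -23200*(-13) = 301600)
N((13 + 2)*(-1)) - K = 1/2 - 1*301600 = 1/2 - 301600 = -603199/2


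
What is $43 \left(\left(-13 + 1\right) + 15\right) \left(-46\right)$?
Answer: $-5934$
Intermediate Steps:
$43 \left(\left(-13 + 1\right) + 15\right) \left(-46\right) = 43 \left(-12 + 15\right) \left(-46\right) = 43 \cdot 3 \left(-46\right) = 129 \left(-46\right) = -5934$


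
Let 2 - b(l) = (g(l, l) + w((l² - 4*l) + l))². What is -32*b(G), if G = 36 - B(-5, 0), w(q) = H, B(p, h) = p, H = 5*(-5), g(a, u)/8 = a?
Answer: 2937824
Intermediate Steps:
g(a, u) = 8*a
H = -25
w(q) = -25
G = 41 (G = 36 - 1*(-5) = 36 + 5 = 41)
b(l) = 2 - (-25 + 8*l)² (b(l) = 2 - (8*l - 25)² = 2 - (-25 + 8*l)²)
-32*b(G) = -32*(2 - (-25 + 8*41)²) = -32*(2 - (-25 + 328)²) = -32*(2 - 1*303²) = -32*(2 - 1*91809) = -32*(2 - 91809) = -32*(-91807) = 2937824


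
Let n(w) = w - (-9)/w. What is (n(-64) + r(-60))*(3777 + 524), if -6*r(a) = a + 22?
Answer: -47736799/192 ≈ -2.4863e+5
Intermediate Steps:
r(a) = -11/3 - a/6 (r(a) = -(a + 22)/6 = -(22 + a)/6 = -11/3 - a/6)
n(w) = w + 9/w
(n(-64) + r(-60))*(3777 + 524) = ((-64 + 9/(-64)) + (-11/3 - ⅙*(-60)))*(3777 + 524) = ((-64 + 9*(-1/64)) + (-11/3 + 10))*4301 = ((-64 - 9/64) + 19/3)*4301 = (-4105/64 + 19/3)*4301 = -11099/192*4301 = -47736799/192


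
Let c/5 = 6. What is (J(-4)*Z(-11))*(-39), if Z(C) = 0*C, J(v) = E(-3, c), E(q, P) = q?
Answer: 0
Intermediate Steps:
c = 30 (c = 5*6 = 30)
J(v) = -3
Z(C) = 0
(J(-4)*Z(-11))*(-39) = -3*0*(-39) = 0*(-39) = 0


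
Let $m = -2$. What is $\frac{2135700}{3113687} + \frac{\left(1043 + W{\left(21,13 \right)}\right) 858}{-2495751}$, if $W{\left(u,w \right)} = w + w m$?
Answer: $\frac{859495220440}{2590329147979} \approx 0.33181$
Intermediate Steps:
$W{\left(u,w \right)} = - w$ ($W{\left(u,w \right)} = w + w \left(-2\right) = w - 2 w = - w$)
$\frac{2135700}{3113687} + \frac{\left(1043 + W{\left(21,13 \right)}\right) 858}{-2495751} = \frac{2135700}{3113687} + \frac{\left(1043 - 13\right) 858}{-2495751} = 2135700 \cdot \frac{1}{3113687} + \left(1043 - 13\right) 858 \left(- \frac{1}{2495751}\right) = \frac{2135700}{3113687} + 1030 \cdot 858 \left(- \frac{1}{2495751}\right) = \frac{2135700}{3113687} + 883740 \left(- \frac{1}{2495751}\right) = \frac{2135700}{3113687} - \frac{294580}{831917} = \frac{859495220440}{2590329147979}$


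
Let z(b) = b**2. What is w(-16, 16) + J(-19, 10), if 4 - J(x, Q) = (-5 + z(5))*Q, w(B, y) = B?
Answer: -212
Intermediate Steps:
J(x, Q) = 4 - 20*Q (J(x, Q) = 4 - (-5 + 5**2)*Q = 4 - (-5 + 25)*Q = 4 - 20*Q)
w(-16, 16) + J(-19, 10) = -16 + (4 - 20*10) = -16 + (4 - 200) = -16 - 196 = -212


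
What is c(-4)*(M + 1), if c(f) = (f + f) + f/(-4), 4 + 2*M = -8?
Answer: 35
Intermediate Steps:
M = -6 (M = -2 + (1/2)*(-8) = -2 - 4 = -6)
c(f) = 7*f/4 (c(f) = 2*f + f*(-1/4) = 2*f - f/4 = 7*f/4)
c(-4)*(M + 1) = ((7/4)*(-4))*(-6 + 1) = -7*(-5) = 35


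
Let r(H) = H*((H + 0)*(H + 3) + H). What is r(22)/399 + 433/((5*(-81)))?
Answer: 1641251/53865 ≈ 30.470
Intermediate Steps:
r(H) = H*(H + H*(3 + H)) (r(H) = H*(H*(3 + H) + H) = H*(H + H*(3 + H)))
r(22)/399 + 433/((5*(-81))) = (22**2*(4 + 22))/399 + 433/((5*(-81))) = (484*26)*(1/399) + 433/(-405) = 12584*(1/399) + 433*(-1/405) = 12584/399 - 433/405 = 1641251/53865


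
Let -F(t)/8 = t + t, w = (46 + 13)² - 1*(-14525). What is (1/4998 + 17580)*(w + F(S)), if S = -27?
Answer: 38572665199/119 ≈ 3.2414e+8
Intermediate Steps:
w = 18006 (w = 59² + 14525 = 3481 + 14525 = 18006)
F(t) = -16*t (F(t) = -8*(t + t) = -16*t)
(1/4998 + 17580)*(w + F(S)) = (1/4998 + 17580)*(18006 - 16*(-27)) = (1/4998 + 17580)*(18006 + 432) = (87864841/4998)*18438 = 38572665199/119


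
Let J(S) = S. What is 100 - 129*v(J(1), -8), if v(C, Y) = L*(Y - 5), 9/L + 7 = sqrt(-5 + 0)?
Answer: -3713/2 - 559*I*sqrt(5)/2 ≈ -1856.5 - 624.98*I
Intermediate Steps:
L = 9/(-7 + I*sqrt(5)) (L = 9/(-7 + sqrt(-5 + 0)) = 9/(-7 + sqrt(-5)) = 9/(-7 + I*sqrt(5)) ≈ -1.1667 - 0.37268*I)
v(C, Y) = (-5 + Y)*(-7/6 - I*sqrt(5)/6) (v(C, Y) = (-7/6 - I*sqrt(5)/6)*(Y - 5) = (-7/6 - I*sqrt(5)/6)*(-5 + Y) = (-5 + Y)*(-7/6 - I*sqrt(5)/6))
100 - 129*v(J(1), -8) = 100 - (-43)*(-5 - 8)*(7 + I*sqrt(5))/2 = 100 - (-43)*(-13)*(7 + I*sqrt(5))/2 = 100 - 129*(91/6 + 13*I*sqrt(5)/6) = 100 + (-3913/2 - 559*I*sqrt(5)/2) = -3713/2 - 559*I*sqrt(5)/2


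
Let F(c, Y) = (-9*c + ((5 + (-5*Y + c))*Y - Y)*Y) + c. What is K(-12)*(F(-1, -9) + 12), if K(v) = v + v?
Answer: -93792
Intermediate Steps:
K(v) = 2*v
F(c, Y) = -8*c + Y*(-Y + Y*(5 + c - 5*Y)) (F(c, Y) = (-9*c + ((5 + (c - 5*Y))*Y - Y)*Y) + c = (-9*c + ((5 + c - 5*Y)*Y - Y)*Y) + c = (-9*c + (Y*(5 + c - 5*Y) - Y)*Y) + c = (-9*c + (-Y + Y*(5 + c - 5*Y))*Y) + c = (-9*c + Y*(-Y + Y*(5 + c - 5*Y))) + c = -8*c + Y*(-Y + Y*(5 + c - 5*Y)))
K(-12)*(F(-1, -9) + 12) = (2*(-12))*((-8*(-1) - 5*(-9)³ + 4*(-9)² - 1*(-9)²) + 12) = -24*((8 - 5*(-729) + 4*81 - 1*81) + 12) = -24*((8 + 3645 + 324 - 81) + 12) = -24*(3896 + 12) = -24*3908 = -93792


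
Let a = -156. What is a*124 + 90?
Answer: -19254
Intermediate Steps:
a*124 + 90 = -156*124 + 90 = -19344 + 90 = -19254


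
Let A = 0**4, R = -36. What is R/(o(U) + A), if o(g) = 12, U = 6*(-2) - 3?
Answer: -3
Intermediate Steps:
U = -15 (U = -12 - 3 = -15)
A = 0
R/(o(U) + A) = -36/(12 + 0) = -36/12 = -36*1/12 = -3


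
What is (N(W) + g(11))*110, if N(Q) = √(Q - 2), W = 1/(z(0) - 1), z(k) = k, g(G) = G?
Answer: 1210 + 110*I*√3 ≈ 1210.0 + 190.53*I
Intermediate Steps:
W = -1 (W = 1/(0 - 1) = 1/(-1) = -1)
N(Q) = √(-2 + Q)
(N(W) + g(11))*110 = (√(-2 - 1) + 11)*110 = (√(-3) + 11)*110 = (I*√3 + 11)*110 = (11 + I*√3)*110 = 1210 + 110*I*√3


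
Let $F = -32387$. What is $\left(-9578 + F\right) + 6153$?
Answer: $-35812$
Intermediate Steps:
$\left(-9578 + F\right) + 6153 = \left(-9578 - 32387\right) + 6153 = -41965 + 6153 = -35812$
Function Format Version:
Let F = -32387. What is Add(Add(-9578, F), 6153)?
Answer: -35812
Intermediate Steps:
Add(Add(-9578, F), 6153) = Add(Add(-9578, -32387), 6153) = Add(-41965, 6153) = -35812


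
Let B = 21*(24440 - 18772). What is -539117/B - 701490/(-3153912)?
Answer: -33683971333/7820913282 ≈ -4.3069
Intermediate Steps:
B = 119028 (B = 21*5668 = 119028)
-539117/B - 701490/(-3153912) = -539117/119028 - 701490/(-3153912) = -539117*1/119028 - 701490*(-1/3153912) = -539117/119028 + 116915/525652 = -33683971333/7820913282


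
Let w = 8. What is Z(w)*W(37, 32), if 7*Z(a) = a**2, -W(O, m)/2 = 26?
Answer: -3328/7 ≈ -475.43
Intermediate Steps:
W(O, m) = -52 (W(O, m) = -2*26 = -52)
Z(a) = a**2/7
Z(w)*W(37, 32) = ((1/7)*8**2)*(-52) = ((1/7)*64)*(-52) = (64/7)*(-52) = -3328/7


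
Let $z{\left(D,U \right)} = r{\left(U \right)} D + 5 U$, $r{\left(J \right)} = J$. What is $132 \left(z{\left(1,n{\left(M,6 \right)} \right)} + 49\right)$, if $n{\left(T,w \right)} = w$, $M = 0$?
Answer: $11220$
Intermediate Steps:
$z{\left(D,U \right)} = 5 U + D U$ ($z{\left(D,U \right)} = U D + 5 U = D U + 5 U = 5 U + D U$)
$132 \left(z{\left(1,n{\left(M,6 \right)} \right)} + 49\right) = 132 \left(6 \left(5 + 1\right) + 49\right) = 132 \left(6 \cdot 6 + 49\right) = 132 \left(36 + 49\right) = 132 \cdot 85 = 11220$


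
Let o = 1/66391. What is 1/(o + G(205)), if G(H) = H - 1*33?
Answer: 66391/11419253 ≈ 0.0058140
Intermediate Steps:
G(H) = -33 + H (G(H) = H - 33 = -33 + H)
o = 1/66391 ≈ 1.5062e-5
1/(o + G(205)) = 1/(1/66391 + (-33 + 205)) = 1/(1/66391 + 172) = 1/(11419253/66391) = 66391/11419253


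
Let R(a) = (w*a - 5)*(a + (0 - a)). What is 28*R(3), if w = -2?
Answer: 0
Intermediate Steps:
R(a) = 0 (R(a) = (-2*a - 5)*(a + (0 - a)) = (-5 - 2*a)*(a - a) = (-5 - 2*a)*0 = 0)
28*R(3) = 28*0 = 0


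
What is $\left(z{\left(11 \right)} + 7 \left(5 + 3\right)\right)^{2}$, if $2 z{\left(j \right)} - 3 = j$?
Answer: $3969$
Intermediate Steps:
$z{\left(j \right)} = \frac{3}{2} + \frac{j}{2}$
$\left(z{\left(11 \right)} + 7 \left(5 + 3\right)\right)^{2} = \left(\left(\frac{3}{2} + \frac{1}{2} \cdot 11\right) + 7 \left(5 + 3\right)\right)^{2} = \left(\left(\frac{3}{2} + \frac{11}{2}\right) + 7 \cdot 8\right)^{2} = \left(7 + 56\right)^{2} = 63^{2} = 3969$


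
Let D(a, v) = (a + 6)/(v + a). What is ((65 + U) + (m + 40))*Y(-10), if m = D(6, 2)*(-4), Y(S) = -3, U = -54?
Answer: -135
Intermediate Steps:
D(a, v) = (6 + a)/(a + v)
m = -6 (m = ((6 + 6)/(6 + 2))*(-4) = (12/8)*(-4) = ((1/8)*12)*(-4) = (3/2)*(-4) = -6)
((65 + U) + (m + 40))*Y(-10) = ((65 - 54) + (-6 + 40))*(-3) = (11 + 34)*(-3) = 45*(-3) = -135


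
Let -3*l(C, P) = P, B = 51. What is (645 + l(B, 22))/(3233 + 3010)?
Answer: 1913/18729 ≈ 0.10214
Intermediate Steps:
l(C, P) = -P/3
(645 + l(B, 22))/(3233 + 3010) = (645 - ⅓*22)/(3233 + 3010) = (645 - 22/3)/6243 = (1913/3)*(1/6243) = 1913/18729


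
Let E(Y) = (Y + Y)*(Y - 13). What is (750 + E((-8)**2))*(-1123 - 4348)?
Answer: -39817938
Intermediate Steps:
E(Y) = 2*Y*(-13 + Y) (E(Y) = (2*Y)*(-13 + Y) = 2*Y*(-13 + Y))
(750 + E((-8)**2))*(-1123 - 4348) = (750 + 2*(-8)**2*(-13 + (-8)**2))*(-1123 - 4348) = (750 + 2*64*(-13 + 64))*(-5471) = (750 + 2*64*51)*(-5471) = (750 + 6528)*(-5471) = 7278*(-5471) = -39817938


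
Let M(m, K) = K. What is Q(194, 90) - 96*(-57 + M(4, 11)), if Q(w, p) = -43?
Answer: 4373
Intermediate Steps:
Q(194, 90) - 96*(-57 + M(4, 11)) = -43 - 96*(-57 + 11) = -43 - 96*(-46) = -43 - 1*(-4416) = -43 + 4416 = 4373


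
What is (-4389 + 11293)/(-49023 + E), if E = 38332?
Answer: -6904/10691 ≈ -0.64578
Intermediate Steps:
(-4389 + 11293)/(-49023 + E) = (-4389 + 11293)/(-49023 + 38332) = 6904/(-10691) = 6904*(-1/10691) = -6904/10691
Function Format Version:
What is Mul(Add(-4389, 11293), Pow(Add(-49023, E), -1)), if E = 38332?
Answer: Rational(-6904, 10691) ≈ -0.64578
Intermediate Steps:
Mul(Add(-4389, 11293), Pow(Add(-49023, E), -1)) = Mul(Add(-4389, 11293), Pow(Add(-49023, 38332), -1)) = Mul(6904, Pow(-10691, -1)) = Mul(6904, Rational(-1, 10691)) = Rational(-6904, 10691)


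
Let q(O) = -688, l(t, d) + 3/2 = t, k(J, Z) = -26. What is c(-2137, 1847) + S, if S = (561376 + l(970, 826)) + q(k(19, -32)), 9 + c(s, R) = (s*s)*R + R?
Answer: 16870771675/2 ≈ 8.4354e+9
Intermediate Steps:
c(s, R) = -9 + R + R*s**2 (c(s, R) = -9 + ((s*s)*R + R) = -9 + (s**2*R + R) = -9 + (R*s**2 + R) = -9 + (R + R*s**2) = -9 + R + R*s**2)
l(t, d) = -3/2 + t
S = 1123313/2 (S = (561376 + (-3/2 + 970)) - 688 = (561376 + 1937/2) - 688 = 1124689/2 - 688 = 1123313/2 ≈ 5.6166e+5)
c(-2137, 1847) + S = (-9 + 1847 + 1847*(-2137)**2) + 1123313/2 = (-9 + 1847 + 1847*4566769) + 1123313/2 = (-9 + 1847 + 8434822343) + 1123313/2 = 8434824181 + 1123313/2 = 16870771675/2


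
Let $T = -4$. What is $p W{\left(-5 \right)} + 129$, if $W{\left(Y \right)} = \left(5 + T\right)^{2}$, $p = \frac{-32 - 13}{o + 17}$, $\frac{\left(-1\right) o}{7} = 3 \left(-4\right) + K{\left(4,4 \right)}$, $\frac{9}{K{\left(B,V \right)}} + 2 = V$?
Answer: $\frac{17841}{139} \approx 128.35$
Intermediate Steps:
$K{\left(B,V \right)} = \frac{9}{-2 + V}$
$o = \frac{105}{2}$ ($o = - 7 \left(3 \left(-4\right) + \frac{9}{-2 + 4}\right) = - 7 \left(-12 + \frac{9}{2}\right) = \left(-7\right) \left(- \frac{15}{2}\right) = \frac{105}{2} \approx 52.5$)
$p = - \frac{90}{139}$ ($p = \frac{-32 - 13}{\frac{105}{2} + 17} = - \frac{45}{\frac{139}{2}} = \left(-45\right) \frac{2}{139} = - \frac{90}{139} \approx -0.64748$)
$W{\left(Y \right)} = 1$ ($W{\left(Y \right)} = \left(5 - 4\right)^{2} = 1^{2} = 1$)
$p W{\left(-5 \right)} + 129 = \left(- \frac{90}{139}\right) 1 + 129 = - \frac{90}{139} + 129 = \frac{17841}{139}$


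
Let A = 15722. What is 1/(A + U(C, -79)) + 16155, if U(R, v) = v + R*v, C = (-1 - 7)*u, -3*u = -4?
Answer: 798977838/49457 ≈ 16155.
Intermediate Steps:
u = 4/3 (u = -1/3*(-4) = 4/3 ≈ 1.3333)
C = -32/3 (C = (-1 - 7)*(4/3) = -8*4/3 = -32/3 ≈ -10.667)
1/(A + U(C, -79)) + 16155 = 1/(15722 - 79*(1 - 32/3)) + 16155 = 1/(15722 - 79*(-29/3)) + 16155 = 1/(15722 + 2291/3) + 16155 = 1/(49457/3) + 16155 = 3/49457 + 16155 = 798977838/49457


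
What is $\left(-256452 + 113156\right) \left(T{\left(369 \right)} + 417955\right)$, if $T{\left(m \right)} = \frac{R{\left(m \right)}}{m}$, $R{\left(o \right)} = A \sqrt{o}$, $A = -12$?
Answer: $-59891279680 + \frac{573184 \sqrt{41}}{41} \approx -5.9891 \cdot 10^{10}$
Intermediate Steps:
$R{\left(o \right)} = - 12 \sqrt{o}$
$T{\left(m \right)} = - \frac{12}{\sqrt{m}}$ ($T{\left(m \right)} = \frac{\left(-12\right) \sqrt{m}}{m} = - \frac{12}{\sqrt{m}}$)
$\left(-256452 + 113156\right) \left(T{\left(369 \right)} + 417955\right) = \left(-256452 + 113156\right) \left(- \frac{12}{3 \sqrt{41}} + 417955\right) = - 143296 \left(- 12 \frac{\sqrt{41}}{123} + 417955\right) = - 143296 \left(- \frac{4 \sqrt{41}}{41} + 417955\right) = - 143296 \left(417955 - \frac{4 \sqrt{41}}{41}\right) = -59891279680 + \frac{573184 \sqrt{41}}{41}$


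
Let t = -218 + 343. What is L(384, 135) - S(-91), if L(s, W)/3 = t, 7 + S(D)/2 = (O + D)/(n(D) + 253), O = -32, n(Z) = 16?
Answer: 104887/269 ≈ 389.91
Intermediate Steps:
S(D) = -3830/269 + 2*D/269 (S(D) = -14 + 2*((-32 + D)/(16 + 253)) = -14 + 2*((-32 + D)/269) = -14 + 2*((-32 + D)*(1/269)) = -14 + 2*(-32/269 + D/269) = -14 + (-64/269 + 2*D/269) = -3830/269 + 2*D/269)
t = 125
L(s, W) = 375 (L(s, W) = 3*125 = 375)
L(384, 135) - S(-91) = 375 - (-3830/269 + (2/269)*(-91)) = 375 - (-3830/269 - 182/269) = 375 - 1*(-4012/269) = 375 + 4012/269 = 104887/269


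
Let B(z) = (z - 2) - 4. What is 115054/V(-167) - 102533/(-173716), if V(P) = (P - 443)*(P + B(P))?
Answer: 1289127027/1125896825 ≈ 1.1450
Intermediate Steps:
B(z) = -6 + z (B(z) = (-2 + z) - 4 = -6 + z)
V(P) = (-443 + P)*(-6 + 2*P) (V(P) = (P - 443)*(P + (-6 + P)) = (-443 + P)*(-6 + 2*P))
115054/V(-167) - 102533/(-173716) = 115054/(2658 - 892*(-167) + 2*(-167)²) - 102533/(-173716) = 115054/(2658 + 148964 + 2*27889) - 102533*(-1/173716) = 115054/(2658 + 148964 + 55778) + 102533/173716 = 115054/207400 + 102533/173716 = 115054*(1/207400) + 102533/173716 = 57527/103700 + 102533/173716 = 1289127027/1125896825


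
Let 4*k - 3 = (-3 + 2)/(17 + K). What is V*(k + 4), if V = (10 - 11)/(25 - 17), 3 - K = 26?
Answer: -115/192 ≈ -0.59896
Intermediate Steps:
K = -23 (K = 3 - 1*26 = 3 - 26 = -23)
V = -⅛ (V = -1/8 = -1*⅛ = -⅛ ≈ -0.12500)
k = 19/24 (k = ¾ + ((-3 + 2)/(17 - 23))/4 = ¾ + (-1/(-6))/4 = ¾ + (-1*(-⅙))/4 = ¾ + (¼)*(⅙) = ¾ + 1/24 = 19/24 ≈ 0.79167)
V*(k + 4) = -(19/24 + 4)/8 = -⅛*115/24 = -115/192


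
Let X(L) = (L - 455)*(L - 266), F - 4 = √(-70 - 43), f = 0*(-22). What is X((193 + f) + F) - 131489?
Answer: -113800 - 327*I*√113 ≈ -1.138e+5 - 3476.1*I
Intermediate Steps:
f = 0
F = 4 + I*√113 (F = 4 + √(-70 - 43) = 4 + √(-113) = 4 + I*√113 ≈ 4.0 + 10.63*I)
X(L) = (-455 + L)*(-266 + L)
X((193 + f) + F) - 131489 = (121030 + ((193 + 0) + (4 + I*√113))² - 721*((193 + 0) + (4 + I*√113))) - 131489 = (121030 + (193 + (4 + I*√113))² - 721*(193 + (4 + I*√113))) - 131489 = (121030 + (197 + I*√113)² - 721*(197 + I*√113)) - 131489 = (121030 + (197 + I*√113)² + (-142037 - 721*I*√113)) - 131489 = (-21007 + (197 + I*√113)² - 721*I*√113) - 131489 = -152496 + (197 + I*√113)² - 721*I*√113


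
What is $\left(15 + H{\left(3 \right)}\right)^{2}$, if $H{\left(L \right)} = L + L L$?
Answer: $729$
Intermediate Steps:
$H{\left(L \right)} = L + L^{2}$
$\left(15 + H{\left(3 \right)}\right)^{2} = \left(15 + 3 \left(1 + 3\right)\right)^{2} = \left(15 + 3 \cdot 4\right)^{2} = \left(15 + 12\right)^{2} = 27^{2} = 729$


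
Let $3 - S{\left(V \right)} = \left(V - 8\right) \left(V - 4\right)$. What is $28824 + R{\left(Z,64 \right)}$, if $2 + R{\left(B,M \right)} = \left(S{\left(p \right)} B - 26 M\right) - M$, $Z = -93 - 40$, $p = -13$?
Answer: $74176$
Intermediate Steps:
$Z = -133$ ($Z = -93 - 40 = -133$)
$S{\left(V \right)} = 3 - \left(-8 + V\right) \left(-4 + V\right)$ ($S{\left(V \right)} = 3 - \left(V - 8\right) \left(V - 4\right) = 3 - \left(-8 + V\right) \left(-4 + V\right)$)
$R{\left(B,M \right)} = -2 - 354 B - 27 M$ ($R{\left(B,M \right)} = -2 - \left(27 M - \left(-29 - \left(-13\right)^{2} + 12 \left(-13\right)\right) B\right) = -2 - \left(27 M - \left(-29 - 169 - 156\right) B\right) = -2 - \left(27 M + 354 B\right) = -2 - 354 B - 27 M$)
$28824 + R{\left(Z,64 \right)} = 28824 - -45352 = 28824 + 45352 = 74176$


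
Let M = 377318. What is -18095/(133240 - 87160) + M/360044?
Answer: 543590863/829541376 ≈ 0.65529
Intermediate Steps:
-18095/(133240 - 87160) + M/360044 = -18095/(133240 - 87160) + 377318/360044 = -18095/46080 + 377318*(1/360044) = -18095*1/46080 + 188659/180022 = -3619/9216 + 188659/180022 = 543590863/829541376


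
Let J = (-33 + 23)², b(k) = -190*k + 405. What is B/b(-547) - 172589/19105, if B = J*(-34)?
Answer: -3614406063/398664035 ≈ -9.0663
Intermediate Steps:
b(k) = 405 - 190*k
J = 100 (J = (-10)² = 100)
B = -3400 (B = 100*(-34) = -3400)
B/b(-547) - 172589/19105 = -3400/(405 - 190*(-547)) - 172589/19105 = -3400/(405 + 103930) - 172589*1/19105 = -3400/104335 - 172589/19105 = -3400*1/104335 - 172589/19105 = -680/20867 - 172589/19105 = -3614406063/398664035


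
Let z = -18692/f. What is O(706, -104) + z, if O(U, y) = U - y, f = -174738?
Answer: 70778236/87369 ≈ 810.11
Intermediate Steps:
z = 9346/87369 (z = -18692/(-174738) = -18692*(-1/174738) = 9346/87369 ≈ 0.10697)
O(706, -104) + z = (706 - 1*(-104)) + 9346/87369 = (706 + 104) + 9346/87369 = 810 + 9346/87369 = 70778236/87369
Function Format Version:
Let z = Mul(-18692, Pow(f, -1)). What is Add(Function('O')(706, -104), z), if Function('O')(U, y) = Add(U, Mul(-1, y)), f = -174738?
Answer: Rational(70778236, 87369) ≈ 810.11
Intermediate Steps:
z = Rational(9346, 87369) (z = Mul(-18692, Pow(-174738, -1)) = Mul(-18692, Rational(-1, 174738)) = Rational(9346, 87369) ≈ 0.10697)
Add(Function('O')(706, -104), z) = Add(Add(706, Mul(-1, -104)), Rational(9346, 87369)) = Add(Add(706, 104), Rational(9346, 87369)) = Add(810, Rational(9346, 87369)) = Rational(70778236, 87369)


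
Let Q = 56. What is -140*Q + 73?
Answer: -7767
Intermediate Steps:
-140*Q + 73 = -140*56 + 73 = -7840 + 73 = -7767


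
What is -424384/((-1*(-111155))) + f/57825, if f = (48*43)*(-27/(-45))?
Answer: -2711372272/714170875 ≈ -3.7965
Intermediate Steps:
f = 6192/5 (f = 2064*(-27*(-1/45)) = 2064*(⅗) = 6192/5 ≈ 1238.4)
-424384/((-1*(-111155))) + f/57825 = -424384/((-1*(-111155))) + (6192/5)/57825 = -424384/111155 + (6192/5)*(1/57825) = -424384*1/111155 + 688/32125 = -424384/111155 + 688/32125 = -2711372272/714170875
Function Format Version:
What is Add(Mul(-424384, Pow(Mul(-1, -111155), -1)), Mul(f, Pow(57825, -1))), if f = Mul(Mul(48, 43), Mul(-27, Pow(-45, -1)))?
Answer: Rational(-2711372272, 714170875) ≈ -3.7965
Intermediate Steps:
f = Rational(6192, 5) (f = Mul(2064, Mul(-27, Rational(-1, 45))) = Mul(2064, Rational(3, 5)) = Rational(6192, 5) ≈ 1238.4)
Add(Mul(-424384, Pow(Mul(-1, -111155), -1)), Mul(f, Pow(57825, -1))) = Add(Mul(-424384, Pow(Mul(-1, -111155), -1)), Mul(Rational(6192, 5), Pow(57825, -1))) = Add(Mul(-424384, Pow(111155, -1)), Mul(Rational(6192, 5), Rational(1, 57825))) = Add(Mul(-424384, Rational(1, 111155)), Rational(688, 32125)) = Add(Rational(-424384, 111155), Rational(688, 32125)) = Rational(-2711372272, 714170875)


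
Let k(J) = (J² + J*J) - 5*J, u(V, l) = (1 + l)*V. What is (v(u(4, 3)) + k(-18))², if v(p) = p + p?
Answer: 592900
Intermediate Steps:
u(V, l) = V*(1 + l)
k(J) = -5*J + 2*J² (k(J) = (J² + J²) - 5*J = 2*J² - 5*J = -5*J + 2*J²)
v(p) = 2*p
(v(u(4, 3)) + k(-18))² = (2*(4*(1 + 3)) - 18*(-5 + 2*(-18)))² = (2*(4*4) - 18*(-5 - 36))² = (2*16 - 18*(-41))² = (32 + 738)² = 770² = 592900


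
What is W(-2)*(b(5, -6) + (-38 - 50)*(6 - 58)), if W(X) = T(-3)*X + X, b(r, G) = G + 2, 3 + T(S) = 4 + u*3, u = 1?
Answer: -45720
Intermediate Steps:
T(S) = 4 (T(S) = -3 + (4 + 1*3) = -3 + (4 + 3) = -3 + 7 = 4)
b(r, G) = 2 + G
W(X) = 5*X (W(X) = 4*X + X = 5*X)
W(-2)*(b(5, -6) + (-38 - 50)*(6 - 58)) = (5*(-2))*((2 - 6) + (-38 - 50)*(6 - 58)) = -10*(-4 - 88*(-52)) = -10*(-4 + 4576) = -10*4572 = -45720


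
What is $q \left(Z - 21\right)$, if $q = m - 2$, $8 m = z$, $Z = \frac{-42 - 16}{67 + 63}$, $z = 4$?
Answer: $\frac{2091}{65} \approx 32.169$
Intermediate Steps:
$Z = - \frac{29}{65}$ ($Z = - \frac{58}{130} = \left(-58\right) \frac{1}{130} = - \frac{29}{65} \approx -0.44615$)
$m = \frac{1}{2}$ ($m = \frac{1}{8} \cdot 4 = \frac{1}{2} \approx 0.5$)
$q = - \frac{3}{2}$ ($q = \frac{1}{2} - 2 = - \frac{3}{2} \approx -1.5$)
$q \left(Z - 21\right) = - \frac{3 \left(- \frac{29}{65} - 21\right)}{2} = \left(- \frac{3}{2}\right) \left(- \frac{1394}{65}\right) = \frac{2091}{65}$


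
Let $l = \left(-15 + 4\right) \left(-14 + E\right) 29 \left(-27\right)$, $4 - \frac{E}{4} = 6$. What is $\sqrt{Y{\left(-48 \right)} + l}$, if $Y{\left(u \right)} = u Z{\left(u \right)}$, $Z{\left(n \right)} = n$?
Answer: $3 i \sqrt{20798} \approx 432.65 i$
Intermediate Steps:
$E = -8$ ($E = 16 - 24 = -8$)
$l = -189486$ ($l = \left(-15 + 4\right) \left(-14 - 8\right) 29 \left(-27\right) = \left(-11\right) \left(-22\right) 29 \left(-27\right) = 242 \cdot 29 \left(-27\right) = 7018 \left(-27\right) = -189486$)
$Y{\left(u \right)} = u^{2}$ ($Y{\left(u \right)} = u u = u^{2}$)
$\sqrt{Y{\left(-48 \right)} + l} = \sqrt{\left(-48\right)^{2} - 189486} = \sqrt{2304 - 189486} = \sqrt{-187182} = 3 i \sqrt{20798}$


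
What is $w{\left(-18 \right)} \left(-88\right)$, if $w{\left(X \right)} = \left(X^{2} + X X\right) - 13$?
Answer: $-55880$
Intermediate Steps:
$w{\left(X \right)} = -13 + 2 X^{2}$ ($w{\left(X \right)} = \left(X^{2} + X^{2}\right) - 13 = 2 X^{2} - 13 = -13 + 2 X^{2}$)
$w{\left(-18 \right)} \left(-88\right) = \left(-13 + 2 \left(-18\right)^{2}\right) \left(-88\right) = \left(-13 + 2 \cdot 324\right) \left(-88\right) = \left(-13 + 648\right) \left(-88\right) = 635 \left(-88\right) = -55880$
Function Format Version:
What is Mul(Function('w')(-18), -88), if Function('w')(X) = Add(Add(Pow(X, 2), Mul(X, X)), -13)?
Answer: -55880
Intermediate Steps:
Function('w')(X) = Add(-13, Mul(2, Pow(X, 2))) (Function('w')(X) = Add(Add(Pow(X, 2), Pow(X, 2)), -13) = Add(Mul(2, Pow(X, 2)), -13) = Add(-13, Mul(2, Pow(X, 2))))
Mul(Function('w')(-18), -88) = Mul(Add(-13, Mul(2, Pow(-18, 2))), -88) = Mul(Add(-13, Mul(2, 324)), -88) = Mul(Add(-13, 648), -88) = Mul(635, -88) = -55880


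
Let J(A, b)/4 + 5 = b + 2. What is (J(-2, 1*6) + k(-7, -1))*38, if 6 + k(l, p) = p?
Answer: 190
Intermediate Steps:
k(l, p) = -6 + p
J(A, b) = -12 + 4*b (J(A, b) = -20 + 4*(b + 2) = -20 + 4*(2 + b) = -20 + (8 + 4*b) = -12 + 4*b)
(J(-2, 1*6) + k(-7, -1))*38 = ((-12 + 4*(1*6)) + (-6 - 1))*38 = ((-12 + 4*6) - 7)*38 = ((-12 + 24) - 7)*38 = (12 - 7)*38 = 5*38 = 190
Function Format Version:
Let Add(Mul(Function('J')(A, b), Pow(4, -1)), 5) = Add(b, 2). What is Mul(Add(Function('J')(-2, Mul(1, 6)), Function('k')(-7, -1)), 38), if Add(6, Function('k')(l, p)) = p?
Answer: 190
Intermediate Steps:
Function('k')(l, p) = Add(-6, p)
Function('J')(A, b) = Add(-12, Mul(4, b)) (Function('J')(A, b) = Add(-20, Mul(4, Add(b, 2))) = Add(-20, Mul(4, Add(2, b))) = Add(-20, Add(8, Mul(4, b))) = Add(-12, Mul(4, b)))
Mul(Add(Function('J')(-2, Mul(1, 6)), Function('k')(-7, -1)), 38) = Mul(Add(Add(-12, Mul(4, Mul(1, 6))), Add(-6, -1)), 38) = Mul(Add(Add(-12, Mul(4, 6)), -7), 38) = Mul(Add(Add(-12, 24), -7), 38) = Mul(Add(12, -7), 38) = Mul(5, 38) = 190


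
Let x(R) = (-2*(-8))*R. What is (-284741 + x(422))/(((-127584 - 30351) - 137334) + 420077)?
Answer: -277989/124808 ≈ -2.2273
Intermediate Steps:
x(R) = 16*R
(-284741 + x(422))/(((-127584 - 30351) - 137334) + 420077) = (-284741 + 16*422)/(((-127584 - 30351) - 137334) + 420077) = (-284741 + 6752)/((-157935 - 137334) + 420077) = -277989/(-295269 + 420077) = -277989/124808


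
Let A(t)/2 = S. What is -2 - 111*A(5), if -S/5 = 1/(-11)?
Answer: -1132/11 ≈ -102.91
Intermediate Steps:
S = 5/11 (S = -5/(-11) = -5*(-1/11) = 5/11 ≈ 0.45455)
A(t) = 10/11 (A(t) = 2*(5/11) = 10/11)
-2 - 111*A(5) = -2 - 111*10/11 = -2 - 1110/11 = -1132/11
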